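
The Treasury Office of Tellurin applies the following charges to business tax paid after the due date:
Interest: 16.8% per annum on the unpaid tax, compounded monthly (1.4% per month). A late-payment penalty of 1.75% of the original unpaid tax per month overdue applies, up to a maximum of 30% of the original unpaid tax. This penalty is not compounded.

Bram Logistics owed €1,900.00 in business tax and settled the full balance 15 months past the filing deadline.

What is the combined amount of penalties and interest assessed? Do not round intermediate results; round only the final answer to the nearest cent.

Penalty: 15 × 1.75% × €1,900.00 = €498.75 (below the 30% cap of €570.00)
Interest: €1,900.00 × ((1 + 0.014)^15 − 1) = €1,900.00 × 0.2318826… = €440.5770…
Penalties + interest = €498.7500 + €440.5770… = €939.33

€939.33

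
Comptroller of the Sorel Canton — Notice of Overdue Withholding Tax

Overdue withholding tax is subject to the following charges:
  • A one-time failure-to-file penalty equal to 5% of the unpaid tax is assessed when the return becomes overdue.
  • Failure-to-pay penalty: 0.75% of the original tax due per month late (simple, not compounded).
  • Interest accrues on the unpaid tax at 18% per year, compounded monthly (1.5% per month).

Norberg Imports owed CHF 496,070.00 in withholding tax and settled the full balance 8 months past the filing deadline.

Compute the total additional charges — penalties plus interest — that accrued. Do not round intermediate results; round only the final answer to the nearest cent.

CHF 117,316.88

Failure-to-file penalty: 5% × CHF 496,070.00 = CHF 24,803.50
Failure-to-pay penalty = 0.75% × CHF 496,070.00 × 8 mo = CHF 29,764.20
Interest: CHF 496,070.00 × ((1 + 0.015)^8 − 1) = CHF 496,070.00 × 0.1264926… = CHF 62,749.1774…
Penalties + interest = CHF 54,567.7000 + CHF 62,749.1774… = CHF 117,316.88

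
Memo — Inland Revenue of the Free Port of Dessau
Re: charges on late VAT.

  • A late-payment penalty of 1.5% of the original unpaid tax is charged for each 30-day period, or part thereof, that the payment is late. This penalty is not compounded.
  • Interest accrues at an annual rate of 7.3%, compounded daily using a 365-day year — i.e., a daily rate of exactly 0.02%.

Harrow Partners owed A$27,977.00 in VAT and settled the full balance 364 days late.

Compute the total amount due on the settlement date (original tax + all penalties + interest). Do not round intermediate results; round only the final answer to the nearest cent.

Penalty periods: ⌈364/30⌉ = 13; penalty = 13 × 1.5% × A$27,977.00 = A$5,455.52…
Interest: A$27,977.00 × ((1 + 0.0002)^364 − 1) = A$27,977.00 × 0.07550758… = A$2,112.4757…
Total = A$27,977.00 + A$5,455.5150 + A$2,112.4757… = A$35,544.99

A$35,544.99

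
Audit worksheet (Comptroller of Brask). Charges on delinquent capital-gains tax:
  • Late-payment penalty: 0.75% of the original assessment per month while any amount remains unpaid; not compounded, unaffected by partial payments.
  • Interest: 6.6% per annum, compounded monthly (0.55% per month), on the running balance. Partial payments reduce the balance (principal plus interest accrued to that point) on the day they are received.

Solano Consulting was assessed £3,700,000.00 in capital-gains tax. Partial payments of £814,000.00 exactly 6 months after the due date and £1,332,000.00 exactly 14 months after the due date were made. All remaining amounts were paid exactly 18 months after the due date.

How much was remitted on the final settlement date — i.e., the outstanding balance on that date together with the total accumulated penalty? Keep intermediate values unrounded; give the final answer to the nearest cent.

Balance at month 6: £3,700,000.0000 × (1 + 0.0055)^6 = £3,823,791.2376…
After £814,000.00 payment: £3,823,791.2376… − £814,000.00 = £3,009,791.2376…
Balance at month 14: £3,009,791.2376… × (1 + 0.0055)^8 = £3,144,799.5811…
After £1,332,000.00 payment: £3,144,799.5811… − £1,332,000.00 = £1,812,799.5811…
Balance at month 18: £1,812,799.5811… × (1 + 0.0055)^4 = £1,853,011.4031…
Penalty: 18 × 0.75% × £3,700,000.00 = £499,500.00
Final settlement = outstanding balance + penalty = £1,853,011.4031… + £499,500.00 = £2,352,511.40

£2,352,511.40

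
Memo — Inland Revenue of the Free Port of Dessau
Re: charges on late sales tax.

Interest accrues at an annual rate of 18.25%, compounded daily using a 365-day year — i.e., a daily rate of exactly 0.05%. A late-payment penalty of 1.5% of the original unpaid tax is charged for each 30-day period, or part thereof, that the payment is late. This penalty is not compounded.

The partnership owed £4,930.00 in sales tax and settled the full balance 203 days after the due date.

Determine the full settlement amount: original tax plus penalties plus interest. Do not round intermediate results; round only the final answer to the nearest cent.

Penalty periods: ⌈203/30⌉ = 7; penalty = 7 × 1.5% × £4,930.00 = £517.65
Interest: £4,930.00 × ((1 + 0.0005)^203 − 1) = £4,930.00 × 0.10680184… = £526.5331…
Total = £4,930.00 + £517.6500 + £526.5331… = £5,974.18

£5,974.18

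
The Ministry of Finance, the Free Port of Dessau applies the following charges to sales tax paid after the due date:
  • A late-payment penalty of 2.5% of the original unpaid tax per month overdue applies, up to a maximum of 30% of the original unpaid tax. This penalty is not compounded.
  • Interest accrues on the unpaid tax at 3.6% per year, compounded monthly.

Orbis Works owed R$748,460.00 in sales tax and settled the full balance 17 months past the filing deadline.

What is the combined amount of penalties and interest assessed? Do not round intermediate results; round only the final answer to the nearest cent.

R$263,639.46

Penalty (uncapped): 17 × 2.5% × R$748,460.00 = R$318,095.50; cap = 30% × R$748,460.00 = R$224,538.00 → penalty = R$224,538.00
Interest (3.6%/yr ÷ 12 = 0.3%/month): R$748,460.00 × ((1 + 0.003)^17 − 1) = R$39,101.4622…
Penalties + interest = R$224,538.0000 + R$39,101.4622… = R$263,639.46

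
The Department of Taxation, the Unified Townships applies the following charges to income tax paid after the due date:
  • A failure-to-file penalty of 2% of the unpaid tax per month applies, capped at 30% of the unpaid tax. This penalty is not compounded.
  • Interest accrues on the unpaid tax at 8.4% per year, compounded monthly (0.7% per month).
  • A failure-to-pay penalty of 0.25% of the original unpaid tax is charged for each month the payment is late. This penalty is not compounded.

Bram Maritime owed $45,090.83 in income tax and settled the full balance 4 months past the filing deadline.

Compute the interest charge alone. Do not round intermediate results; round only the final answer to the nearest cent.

$1,275.86

Interest: $45,090.83 × ((1 + 0.007)^4 − 1) = $45,090.83 × 0.0282954… = $1,275.8619…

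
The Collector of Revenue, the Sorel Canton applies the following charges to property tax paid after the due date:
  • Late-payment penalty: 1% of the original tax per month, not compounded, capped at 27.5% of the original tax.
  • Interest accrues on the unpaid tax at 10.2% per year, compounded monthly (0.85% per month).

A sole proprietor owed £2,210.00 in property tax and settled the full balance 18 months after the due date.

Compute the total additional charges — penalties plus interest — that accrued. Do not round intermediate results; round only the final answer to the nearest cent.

Penalty: 18 × 1% × £2,210.00 = £397.80 (below the 27.5% cap of £607.75)
Interest: £2,210.00 × ((1 + 0.0085)^18 − 1) = £2,210.00 × 0.1645717… = £363.7035…
Penalties + interest = £397.8000 + £363.7035… = £761.50

£761.50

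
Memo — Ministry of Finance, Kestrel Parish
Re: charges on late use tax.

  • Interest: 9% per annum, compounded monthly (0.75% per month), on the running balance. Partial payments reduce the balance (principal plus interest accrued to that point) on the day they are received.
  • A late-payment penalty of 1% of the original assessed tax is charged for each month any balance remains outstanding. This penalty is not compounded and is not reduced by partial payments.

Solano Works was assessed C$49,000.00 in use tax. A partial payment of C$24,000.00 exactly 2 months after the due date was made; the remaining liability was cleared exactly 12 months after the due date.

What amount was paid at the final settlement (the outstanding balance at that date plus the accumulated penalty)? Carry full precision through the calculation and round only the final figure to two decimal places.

Balance at month 2: C$49,000.0000 × (1 + 0.0075)^2 = C$49,737.7563…
After C$24,000.00 payment: C$49,737.7563… − C$24,000.00 = C$25,737.7563…
Balance at month 12: C$25,737.7563… × (1 + 0.0075)^10 = C$27,734.5569…
Penalty: 12 × 1% × C$49,000.00 = C$5,880.00
Final settlement = outstanding balance + penalty = C$27,734.5569… + C$5,880.00 = C$33,614.56

C$33,614.56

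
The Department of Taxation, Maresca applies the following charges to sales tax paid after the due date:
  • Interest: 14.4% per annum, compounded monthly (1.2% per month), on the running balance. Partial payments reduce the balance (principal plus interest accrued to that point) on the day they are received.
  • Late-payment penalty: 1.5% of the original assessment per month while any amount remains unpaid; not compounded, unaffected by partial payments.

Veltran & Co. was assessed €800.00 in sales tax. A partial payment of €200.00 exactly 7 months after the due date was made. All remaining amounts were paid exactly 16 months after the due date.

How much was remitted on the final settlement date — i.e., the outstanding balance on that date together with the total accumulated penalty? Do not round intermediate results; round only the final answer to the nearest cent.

Balance at month 7: €800.0000 × (1 + 0.012)^7 = €869.6682…
After €200.00 payment: €869.6682… − €200.00 = €669.6682…
Balance at month 16: €669.6682… × (1 + 0.012)^9 = €745.5629…
Penalty: 16 × 1.5% × €800.00 = €192.00
Final settlement = outstanding balance + penalty = €745.5629… + €192.00 = €937.56

€937.56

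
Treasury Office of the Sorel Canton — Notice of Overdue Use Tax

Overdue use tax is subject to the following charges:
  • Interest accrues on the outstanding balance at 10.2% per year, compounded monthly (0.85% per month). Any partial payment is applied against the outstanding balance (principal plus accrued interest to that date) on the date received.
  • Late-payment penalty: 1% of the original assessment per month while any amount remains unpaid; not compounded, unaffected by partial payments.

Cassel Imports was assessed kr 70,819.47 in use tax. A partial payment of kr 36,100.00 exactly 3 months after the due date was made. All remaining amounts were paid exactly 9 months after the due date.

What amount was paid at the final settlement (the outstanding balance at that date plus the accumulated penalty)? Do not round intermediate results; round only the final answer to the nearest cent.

kr 44,818.14

Balance at month 3: kr 70,819.4700 × (1 + 0.0085)^3 = kr 72,640.7601…
After kr 36,100.00 payment: kr 72,640.7601… − kr 36,100.00 = kr 36,540.7601…
Balance at month 9: kr 36,540.7601… × (1 + 0.0085)^6 = kr 38,444.3916…
Penalty: 9 × 1% × kr 70,819.47 = kr 6,373.75…
Final settlement = outstanding balance + penalty = kr 38,444.3916… + kr 6,373.75… = kr 44,818.14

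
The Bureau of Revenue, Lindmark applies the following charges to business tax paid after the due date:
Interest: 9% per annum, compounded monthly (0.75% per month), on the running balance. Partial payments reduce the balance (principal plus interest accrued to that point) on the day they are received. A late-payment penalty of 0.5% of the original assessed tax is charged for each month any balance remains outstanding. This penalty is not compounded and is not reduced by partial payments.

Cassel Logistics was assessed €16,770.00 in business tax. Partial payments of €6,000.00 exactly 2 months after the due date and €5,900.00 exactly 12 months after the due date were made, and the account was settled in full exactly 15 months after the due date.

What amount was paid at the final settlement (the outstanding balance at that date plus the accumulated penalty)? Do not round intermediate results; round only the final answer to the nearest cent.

€7,370.90

Balance at month 2: €16,770.0000 × (1 + 0.0075)^2 = €17,022.4933…
After €6,000.00 payment: €17,022.4933… − €6,000.00 = €11,022.4933…
Balance at month 12: €11,022.4933… × (1 + 0.0075)^10 = €11,877.6464…
After €5,900.00 payment: €11,877.6464… − €5,900.00 = €5,977.6464…
Balance at month 15: €5,977.6464… × (1 + 0.0075)^3 = €6,113.1547…
Penalty: 15 × 0.5% × €16,770.00 = €1,257.75
Final settlement = outstanding balance + penalty = €6,113.1547… + €1,257.75 = €7,370.90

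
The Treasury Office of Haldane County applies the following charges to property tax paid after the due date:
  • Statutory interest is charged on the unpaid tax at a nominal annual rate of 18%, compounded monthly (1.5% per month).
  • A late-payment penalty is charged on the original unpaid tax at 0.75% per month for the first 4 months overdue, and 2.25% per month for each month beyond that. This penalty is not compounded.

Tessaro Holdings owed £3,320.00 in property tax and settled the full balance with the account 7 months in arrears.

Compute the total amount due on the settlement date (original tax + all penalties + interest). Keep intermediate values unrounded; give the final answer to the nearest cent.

Penalty, months 1–4: 4 × 0.75% × £3,320.00 = £99.60
Penalty, months 5–7: 3 × 2.25% × £3,320.00 = £224.10
Interest: £3,320.00 × ((1 + 0.015)^7 − 1) = £3,320.00 × 0.1098449… = £364.6851…
Total = £3,320.00 + £323.7000 + £364.6851… = £4,008.39

£4,008.39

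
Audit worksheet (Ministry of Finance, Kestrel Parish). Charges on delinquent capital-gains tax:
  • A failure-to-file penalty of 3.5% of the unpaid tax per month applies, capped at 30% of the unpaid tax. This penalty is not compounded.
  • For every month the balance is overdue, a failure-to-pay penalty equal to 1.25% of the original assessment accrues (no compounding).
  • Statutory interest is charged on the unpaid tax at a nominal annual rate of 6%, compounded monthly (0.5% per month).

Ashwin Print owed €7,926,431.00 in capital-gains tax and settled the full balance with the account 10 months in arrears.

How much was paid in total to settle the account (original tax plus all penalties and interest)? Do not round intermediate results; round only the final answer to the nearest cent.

€11,700,522.90

Failure-to-file: 10 × 3.5% × €7,926,431.00 = €2,774,250.85, capped at 30% × €7,926,431.00 = €2,377,929.30
Failure-to-pay penalty = 1.25% × €7,926,431.00 × 10 mo = €990,803.88…
Interest: €7,926,431.00 × ((1 + 0.005)^10 − 1) = €7,926,431.00 × 0.0511401… = €405,358.7280…
Total = €7,926,431.00 + €3,368,733.1750 + €405,358.7280… = €11,700,522.90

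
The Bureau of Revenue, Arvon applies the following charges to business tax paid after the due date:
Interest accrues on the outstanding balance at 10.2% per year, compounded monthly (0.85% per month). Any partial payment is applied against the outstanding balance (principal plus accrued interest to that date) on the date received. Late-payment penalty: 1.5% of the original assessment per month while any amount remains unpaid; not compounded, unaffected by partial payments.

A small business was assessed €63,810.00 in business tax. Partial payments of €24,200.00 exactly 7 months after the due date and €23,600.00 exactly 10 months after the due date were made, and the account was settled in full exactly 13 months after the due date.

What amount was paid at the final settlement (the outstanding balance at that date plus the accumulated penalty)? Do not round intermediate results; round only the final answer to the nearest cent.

Balance at month 7: €63,810.0000 × (1 + 0.0085)^7 = €67,704.8940…
After €24,200.00 payment: €67,704.8940… − €24,200.00 = €43,504.8940…
Balance at month 10: €43,504.8940… × (1 + 0.0085)^3 = €44,623.7252…
After €23,600.00 payment: €44,623.7252… − €23,600.00 = €21,023.7252…
Balance at month 13: €21,023.7252… × (1 + 0.0085)^3 = €21,564.4000…
Penalty: 13 × 1.5% × €63,810.00 = €12,442.95
Final settlement = outstanding balance + penalty = €21,564.4000… + €12,442.95 = €34,007.35

€34,007.35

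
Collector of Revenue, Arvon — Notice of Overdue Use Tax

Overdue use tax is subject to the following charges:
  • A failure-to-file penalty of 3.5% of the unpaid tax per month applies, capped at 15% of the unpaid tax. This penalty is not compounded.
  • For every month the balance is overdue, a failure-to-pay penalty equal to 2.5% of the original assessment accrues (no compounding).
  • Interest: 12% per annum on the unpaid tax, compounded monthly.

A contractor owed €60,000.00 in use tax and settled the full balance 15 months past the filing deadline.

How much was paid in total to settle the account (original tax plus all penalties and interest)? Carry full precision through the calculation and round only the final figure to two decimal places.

Failure-to-file: 15 × 3.5% × €60,000.00 = €31,500.00, capped at 15% × €60,000.00 = €9,000.00
Failure-to-pay penalty: 15 × 2.5% × €60,000.00 = €22,500.00
Interest (12%/yr ÷ 12 = 1%/month): €60,000.00 × ((1 + 0.01)^15 − 1) = €9,658.1373…
Total = €60,000.00 + €31,500.0000 + €9,658.1373… = €101,158.14

€101,158.14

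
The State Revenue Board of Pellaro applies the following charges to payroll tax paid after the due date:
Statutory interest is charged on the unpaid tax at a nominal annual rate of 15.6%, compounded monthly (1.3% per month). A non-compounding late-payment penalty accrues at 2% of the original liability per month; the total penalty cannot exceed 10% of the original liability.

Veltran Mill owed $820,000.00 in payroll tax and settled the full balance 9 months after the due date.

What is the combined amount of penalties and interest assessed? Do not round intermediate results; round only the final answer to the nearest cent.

$183,083.20

Penalty (uncapped): 9 × 2% × $820,000.00 = $147,600.00; cap = 10% × $820,000.00 = $82,000.00 → penalty = $82,000.00
Interest: $820,000.00 × ((1 + 0.013)^9 − 1) = $820,000.00 × 0.1232722… = $101,083.1990…
Penalties + interest = $82,000.0000 + $101,083.1990… = $183,083.20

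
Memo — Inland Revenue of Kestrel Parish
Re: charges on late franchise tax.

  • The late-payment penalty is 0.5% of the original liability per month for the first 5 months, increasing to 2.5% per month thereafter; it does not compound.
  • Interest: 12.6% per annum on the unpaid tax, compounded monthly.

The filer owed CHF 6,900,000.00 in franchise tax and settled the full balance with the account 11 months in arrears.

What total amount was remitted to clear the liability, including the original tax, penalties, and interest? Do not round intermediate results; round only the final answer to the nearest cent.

Penalty, months 1–5: 5 × 0.5% × CHF 6,900,000.00 = CHF 172,500.00
Penalty, months 6–11: 6 × 2.5% × CHF 6,900,000.00 = CHF 1,035,000.00
Interest (12.6%/yr ÷ 12 = 1.05%/month): CHF 6,900,000.00 × ((1 + 0.0105)^11 − 1) = CHF 840,135.9193…
Total = CHF 6,900,000.00 + CHF 1,207,500.0000 + CHF 840,135.9193… = CHF 8,947,635.92

CHF 8,947,635.92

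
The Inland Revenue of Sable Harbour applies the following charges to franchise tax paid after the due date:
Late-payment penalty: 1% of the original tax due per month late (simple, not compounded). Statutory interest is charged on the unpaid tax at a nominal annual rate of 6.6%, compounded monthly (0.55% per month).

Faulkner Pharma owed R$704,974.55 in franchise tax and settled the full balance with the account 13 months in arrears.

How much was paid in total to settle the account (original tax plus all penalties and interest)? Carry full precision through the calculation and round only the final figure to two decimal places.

R$848,724.32

Late-payment penalty: 13 × 1% × R$704,974.55 = R$91,646.69…
Interest: R$704,974.55 × ((1 + 0.0055)^13 − 1) = R$704,974.55 × 0.0739077… = R$52,103.0786…
Total = R$704,974.55 + R$91,646.6915 + R$52,103.0786… = R$848,724.32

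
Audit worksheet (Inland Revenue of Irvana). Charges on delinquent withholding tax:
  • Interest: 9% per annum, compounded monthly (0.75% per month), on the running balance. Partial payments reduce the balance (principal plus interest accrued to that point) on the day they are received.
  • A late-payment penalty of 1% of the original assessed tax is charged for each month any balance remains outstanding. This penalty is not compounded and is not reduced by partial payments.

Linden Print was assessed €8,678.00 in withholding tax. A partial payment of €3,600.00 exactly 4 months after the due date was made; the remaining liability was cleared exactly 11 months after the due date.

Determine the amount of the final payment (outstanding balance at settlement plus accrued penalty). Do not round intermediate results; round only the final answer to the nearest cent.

Balance at month 4: €8,678.0000 × (1 + 0.0075)^4 = €8,941.2835…
After €3,600.00 payment: €8,941.2835… − €3,600.00 = €5,341.2835…
Balance at month 11: €5,341.2835… × (1 + 0.0075)^7 = €5,628.0897…
Penalty: 11 × 1% × €8,678.00 = €954.58
Final settlement = outstanding balance + penalty = €5,628.0897… + €954.58 = €6,582.67

€6,582.67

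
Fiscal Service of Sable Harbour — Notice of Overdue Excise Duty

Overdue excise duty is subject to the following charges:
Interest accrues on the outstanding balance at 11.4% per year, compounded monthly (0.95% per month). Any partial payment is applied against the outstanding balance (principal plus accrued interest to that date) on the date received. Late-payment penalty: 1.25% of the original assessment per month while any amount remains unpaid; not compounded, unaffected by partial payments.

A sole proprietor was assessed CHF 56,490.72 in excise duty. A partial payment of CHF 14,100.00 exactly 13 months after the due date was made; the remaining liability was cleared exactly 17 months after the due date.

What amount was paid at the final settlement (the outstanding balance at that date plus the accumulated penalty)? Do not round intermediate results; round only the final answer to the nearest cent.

CHF 63,702.19

Balance at month 13: CHF 56,490.7200 × (1 + 0.0095)^13 = CHF 63,879.1771…
After CHF 14,100.00 payment: CHF 63,879.1771… − CHF 14,100.00 = CHF 49,779.1771…
Balance at month 17: CHF 49,779.1771… × (1 + 0.0095)^4 = CHF 51,697.9124…
Penalty: 17 × 1.25% × CHF 56,490.72 = CHF 12,004.28…
Final settlement = outstanding balance + penalty = CHF 51,697.9124… + CHF 12,004.28… = CHF 63,702.19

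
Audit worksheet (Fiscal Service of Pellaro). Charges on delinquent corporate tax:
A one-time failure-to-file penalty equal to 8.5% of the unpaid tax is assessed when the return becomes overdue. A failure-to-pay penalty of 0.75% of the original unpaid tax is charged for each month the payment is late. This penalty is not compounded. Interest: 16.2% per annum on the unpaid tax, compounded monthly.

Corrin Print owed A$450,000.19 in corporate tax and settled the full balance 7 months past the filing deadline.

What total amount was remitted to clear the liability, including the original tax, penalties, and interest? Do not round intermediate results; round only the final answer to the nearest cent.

Failure-to-file penalty: 8.5% × A$450,000.19 = A$38,250.02…
Failure-to-pay penalty = 0.75% × A$450,000.19 × 7 mo = A$23,625.01…
Interest (16.2%/yr ÷ 12 = 1.35%/month): A$450,000.19 × ((1 + 0.0135)^7 − 1) = A$44,286.5595…
Total = A$450,000.19 + A$61,875.0261… + A$44,286.5595… = A$556,161.78

A$556,161.78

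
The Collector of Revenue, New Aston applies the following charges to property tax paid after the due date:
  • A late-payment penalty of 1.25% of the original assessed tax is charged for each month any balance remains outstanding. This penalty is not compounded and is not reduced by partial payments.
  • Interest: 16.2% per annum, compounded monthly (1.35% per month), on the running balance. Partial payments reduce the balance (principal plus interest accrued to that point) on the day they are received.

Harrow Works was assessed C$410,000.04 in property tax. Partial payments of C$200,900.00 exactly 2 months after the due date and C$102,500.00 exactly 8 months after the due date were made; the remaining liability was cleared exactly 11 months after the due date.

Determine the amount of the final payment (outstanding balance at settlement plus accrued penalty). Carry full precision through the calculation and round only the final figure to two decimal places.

C$198,163.44

Balance at month 2: C$410,000.0400 × (1 + 0.0135)^2 = C$421,144.7636…
After C$200,900.00 payment: C$421,144.7636… − C$200,900.00 = C$220,244.7636…
Balance at month 8: C$220,244.7636… × (1 + 0.0135)^6 = C$238,697.6316…
After C$102,500.00 payment: C$238,697.6316… − C$102,500.00 = C$136,197.6316…
Balance at month 11: C$136,197.6316… × (1 + 0.0135)^3 = C$141,788.4368…
Penalty: 11 × 1.25% × C$410,000.04 = C$56,375.01…
Final settlement = outstanding balance + penalty = C$141,788.4368… + C$56,375.01… = C$198,163.44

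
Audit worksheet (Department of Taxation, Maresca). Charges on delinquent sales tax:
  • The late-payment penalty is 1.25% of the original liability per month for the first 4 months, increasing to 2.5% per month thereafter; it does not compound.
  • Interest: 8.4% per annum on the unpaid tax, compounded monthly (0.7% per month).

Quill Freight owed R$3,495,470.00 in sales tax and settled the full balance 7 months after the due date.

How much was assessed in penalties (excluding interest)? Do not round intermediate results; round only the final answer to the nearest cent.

Penalty, months 1–4: 4 × 1.25% × R$3,495,470.00 = R$174,773.50
Penalty, months 5–7: 3 × 2.5% × R$3,495,470.00 = R$262,160.25
Total penalty = R$174,773.50 + R$262,160.25 = R$436,933.75

R$436,933.75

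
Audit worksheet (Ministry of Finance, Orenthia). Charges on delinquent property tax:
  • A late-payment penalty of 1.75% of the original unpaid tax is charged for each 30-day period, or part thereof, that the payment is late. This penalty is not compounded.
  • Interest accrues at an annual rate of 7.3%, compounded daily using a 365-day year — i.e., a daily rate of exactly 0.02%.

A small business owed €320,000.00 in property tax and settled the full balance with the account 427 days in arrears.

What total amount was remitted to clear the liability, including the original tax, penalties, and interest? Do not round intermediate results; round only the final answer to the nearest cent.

Penalty periods: ⌈427/30⌉ = 15; penalty = 15 × 1.75% × €320,000.00 = €84,000.00
Interest: €320,000.00 × ((1 + 0.0002)^427 − 1) = €320,000.00 × 0.08914334… = €28,525.8690…
Total = €320,000.00 + €84,000.0000 + €28,525.8690… = €432,525.87

€432,525.87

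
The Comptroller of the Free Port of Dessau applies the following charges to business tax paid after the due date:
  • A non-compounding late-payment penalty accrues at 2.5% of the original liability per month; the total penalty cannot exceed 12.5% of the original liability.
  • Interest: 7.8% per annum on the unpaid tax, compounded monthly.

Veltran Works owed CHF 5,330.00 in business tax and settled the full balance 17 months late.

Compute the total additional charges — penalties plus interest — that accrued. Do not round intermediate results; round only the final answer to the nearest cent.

CHF 1,286.86

Penalty (uncapped): 17 × 2.5% × CHF 5,330.00 = CHF 2,265.25; cap = 12.5% × CHF 5,330.00 = CHF 666.25 → penalty = CHF 666.25
Interest (7.8%/yr ÷ 12 = 0.65%/month): CHF 5,330.00 × ((1 + 0.0065)^17 − 1) = CHF 620.6096…
Penalties + interest = CHF 666.2500 + CHF 620.6096… = CHF 1,286.86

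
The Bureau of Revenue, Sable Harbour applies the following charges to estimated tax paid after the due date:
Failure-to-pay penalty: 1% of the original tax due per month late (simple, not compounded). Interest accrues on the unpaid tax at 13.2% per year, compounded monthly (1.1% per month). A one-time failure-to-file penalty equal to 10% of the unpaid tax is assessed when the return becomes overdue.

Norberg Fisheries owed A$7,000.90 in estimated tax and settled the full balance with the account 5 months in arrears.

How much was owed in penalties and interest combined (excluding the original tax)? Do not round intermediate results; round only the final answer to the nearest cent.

Failure-to-file penalty: 10% × A$7,000.90 = A$700.09
Failure-to-pay penalty = 1% × A$7,000.90 × 5 mo = A$350.05…
Interest: A$7,000.90 × ((1 + 0.011)^5 − 1) = A$7,000.90 × 0.0562234… = A$393.6143…
Penalties + interest = A$1,050.1350 + A$393.6143… = A$1,443.75

A$1,443.75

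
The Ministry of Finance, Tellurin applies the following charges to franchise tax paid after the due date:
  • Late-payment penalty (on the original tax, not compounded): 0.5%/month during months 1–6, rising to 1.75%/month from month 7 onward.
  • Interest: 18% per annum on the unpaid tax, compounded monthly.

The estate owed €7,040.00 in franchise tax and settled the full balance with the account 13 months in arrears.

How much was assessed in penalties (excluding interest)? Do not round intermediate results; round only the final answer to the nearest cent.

€1,073.60

Penalty, months 1–6: 6 × 0.5% × €7,040.00 = €211.20
Penalty, months 7–13: 7 × 1.75% × €7,040.00 = €862.40
Total penalty = €211.20 + €862.40 = €1,073.60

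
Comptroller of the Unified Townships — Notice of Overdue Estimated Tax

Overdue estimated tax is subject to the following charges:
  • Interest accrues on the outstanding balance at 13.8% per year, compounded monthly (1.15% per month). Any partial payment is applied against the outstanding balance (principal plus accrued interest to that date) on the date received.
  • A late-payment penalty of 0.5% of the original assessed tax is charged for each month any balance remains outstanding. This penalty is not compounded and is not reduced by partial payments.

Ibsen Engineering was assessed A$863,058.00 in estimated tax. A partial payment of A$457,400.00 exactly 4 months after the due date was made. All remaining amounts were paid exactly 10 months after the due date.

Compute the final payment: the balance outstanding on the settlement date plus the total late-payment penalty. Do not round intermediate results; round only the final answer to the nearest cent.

A$520,877.57

Balance at month 4: A$863,058.0000 × (1 + 0.0115)^4 = A$903,448.7700…
After A$457,400.00 payment: A$903,448.7700… − A$457,400.00 = A$446,048.7700…
Balance at month 10: A$446,048.7700… × (1 + 0.0115)^6 = A$477,724.6697…
Penalty: 10 × 0.5% × A$863,058.00 = A$43,152.90
Final settlement = outstanding balance + penalty = A$477,724.6697… + A$43,152.90 = A$520,877.57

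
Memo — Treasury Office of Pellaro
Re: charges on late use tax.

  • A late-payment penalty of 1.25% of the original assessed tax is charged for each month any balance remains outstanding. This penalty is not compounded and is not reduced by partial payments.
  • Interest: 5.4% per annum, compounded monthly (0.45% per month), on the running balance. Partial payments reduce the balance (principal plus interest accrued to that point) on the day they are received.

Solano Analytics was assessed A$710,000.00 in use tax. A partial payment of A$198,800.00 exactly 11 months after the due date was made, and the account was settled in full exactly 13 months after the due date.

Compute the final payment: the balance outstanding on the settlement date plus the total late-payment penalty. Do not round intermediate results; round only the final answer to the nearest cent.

Balance at month 11: A$710,000.0000 × (1 + 0.0045)^11 = A$745,946.5345…
After A$198,800.00 payment: A$745,946.5345… − A$198,800.00 = A$547,146.5345…
Balance at month 13: A$547,146.5345… × (1 + 0.0045)^2 = A$552,081.9330…
Penalty: 13 × 1.25% × A$710,000.00 = A$115,375.00
Final settlement = outstanding balance + penalty = A$552,081.9330… + A$115,375.00 = A$667,456.93

A$667,456.93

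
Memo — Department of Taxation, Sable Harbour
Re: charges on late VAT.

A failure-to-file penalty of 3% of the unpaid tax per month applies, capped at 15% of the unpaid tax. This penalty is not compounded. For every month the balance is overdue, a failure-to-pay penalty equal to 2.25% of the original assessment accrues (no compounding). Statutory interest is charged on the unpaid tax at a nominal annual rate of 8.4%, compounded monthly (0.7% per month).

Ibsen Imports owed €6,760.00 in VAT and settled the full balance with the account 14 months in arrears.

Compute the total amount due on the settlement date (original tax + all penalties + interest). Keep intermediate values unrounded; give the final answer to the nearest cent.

€10,596.88

Failure-to-file: 14 × 3% × €6,760.00 = €2,839.20, capped at 15% × €6,760.00 = €1,014.00
Failure-to-pay penalty = 2.25% × €6,760.00 × 14 mo = €2,129.40
Interest: €6,760.00 × ((1 + 0.007)^14 − 1) = €6,760.00 × 0.1025863… = €693.4833…
Total = €6,760.00 + €3,143.4000 + €693.4833… = €10,596.88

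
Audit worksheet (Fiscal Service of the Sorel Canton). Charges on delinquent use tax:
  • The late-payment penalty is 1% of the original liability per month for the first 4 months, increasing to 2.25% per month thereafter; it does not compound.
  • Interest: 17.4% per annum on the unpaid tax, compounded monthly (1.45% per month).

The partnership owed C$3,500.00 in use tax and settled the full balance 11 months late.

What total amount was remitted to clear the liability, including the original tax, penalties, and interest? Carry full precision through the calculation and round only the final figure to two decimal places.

C$4,791.79

Penalty, months 1–4: 4 × 1% × C$3,500.00 = C$140.00
Penalty, months 5–11: 7 × 2.25% × C$3,500.00 = C$551.25
Interest: C$3,500.00 × ((1 + 0.0145)^11 − 1) = C$3,500.00 × 0.1715817… = C$600.5358…
Total = C$3,500.00 + C$691.2500 + C$600.5358… = C$4,791.79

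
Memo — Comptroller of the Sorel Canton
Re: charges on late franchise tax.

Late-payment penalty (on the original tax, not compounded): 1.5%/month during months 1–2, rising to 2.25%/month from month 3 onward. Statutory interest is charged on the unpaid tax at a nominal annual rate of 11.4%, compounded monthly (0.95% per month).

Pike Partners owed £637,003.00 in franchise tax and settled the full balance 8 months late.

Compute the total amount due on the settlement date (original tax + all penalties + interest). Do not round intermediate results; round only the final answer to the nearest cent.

Penalty, months 1–2: 2 × 1.5% × £637,003.00 = £19,110.09
Penalty, months 3–8: 6 × 2.25% × £637,003.00 = £85,995.41…
Interest: £637,003.00 × ((1 + 0.0095)^8 − 1) = £637,003.00 × 0.0785756… = £50,052.8850…
Total = £637,003.00 + £105,105.4950 + £50,052.8850… = £792,161.38

£792,161.38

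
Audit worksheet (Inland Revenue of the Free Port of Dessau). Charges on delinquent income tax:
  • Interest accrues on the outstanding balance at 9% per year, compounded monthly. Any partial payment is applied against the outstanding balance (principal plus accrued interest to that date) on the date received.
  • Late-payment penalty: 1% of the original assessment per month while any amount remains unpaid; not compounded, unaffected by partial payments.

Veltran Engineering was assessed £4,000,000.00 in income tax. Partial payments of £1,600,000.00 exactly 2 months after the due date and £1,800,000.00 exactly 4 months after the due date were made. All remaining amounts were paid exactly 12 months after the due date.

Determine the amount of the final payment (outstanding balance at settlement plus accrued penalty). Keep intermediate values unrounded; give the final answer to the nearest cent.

Monthly rate = 9% ÷ 12 = 0.75%
Balance at month 2: £4,000,000.0000 × (1 + 0.0075)^2 = £4,060,225.0000
After £1,600,000.00 payment: £4,060,225.0000 − £1,600,000.00 = £2,460,225.0000
Balance at month 4: £2,460,225.0000 × (1 + 0.0075)^2 = £2,497,266.7627…
After £1,800,000.00 payment: £2,497,266.7627… − £1,800,000.00 = £697,266.7627…
Balance at month 12: £697,266.7627… × (1 + 0.0075)^8 = £740,217.5919…
Penalty: 12 × 1% × £4,000,000.00 = £480,000.00
Final settlement = outstanding balance + penalty = £740,217.5919… + £480,000.00 = £1,220,217.59

£1,220,217.59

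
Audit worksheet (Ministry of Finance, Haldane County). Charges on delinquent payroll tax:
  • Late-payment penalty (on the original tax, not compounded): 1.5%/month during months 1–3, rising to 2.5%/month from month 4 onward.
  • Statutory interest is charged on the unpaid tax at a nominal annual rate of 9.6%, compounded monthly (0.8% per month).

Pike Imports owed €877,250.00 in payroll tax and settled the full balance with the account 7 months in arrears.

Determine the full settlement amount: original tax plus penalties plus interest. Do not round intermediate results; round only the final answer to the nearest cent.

€1,054,772.12

Penalty, months 1–3: 3 × 1.5% × €877,250.00 = €39,476.25
Penalty, months 4–7: 4 × 2.5% × €877,250.00 = €87,725.00
Interest: €877,250.00 × ((1 + 0.008)^7 − 1) = €877,250.00 × 0.0573621… = €50,320.8707…
Total = €877,250.00 + €127,201.2500 + €50,320.8707… = €1,054,772.12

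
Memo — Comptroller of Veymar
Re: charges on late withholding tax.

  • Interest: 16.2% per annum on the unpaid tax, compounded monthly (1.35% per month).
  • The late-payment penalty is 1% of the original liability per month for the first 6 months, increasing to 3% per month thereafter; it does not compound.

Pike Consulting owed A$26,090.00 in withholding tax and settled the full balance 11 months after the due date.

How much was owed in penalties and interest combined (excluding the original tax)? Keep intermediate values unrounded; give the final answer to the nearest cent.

Penalty, months 1–6: 6 × 1% × A$26,090.00 = A$1,565.40
Penalty, months 7–11: 5 × 3% × A$26,090.00 = A$3,913.50
Interest: A$26,090.00 × ((1 + 0.0135)^11 − 1) = A$26,090.00 × 0.1589409… = A$4,146.7676…
Penalties + interest = A$5,478.9000 + A$4,146.7676… = A$9,625.67

A$9,625.67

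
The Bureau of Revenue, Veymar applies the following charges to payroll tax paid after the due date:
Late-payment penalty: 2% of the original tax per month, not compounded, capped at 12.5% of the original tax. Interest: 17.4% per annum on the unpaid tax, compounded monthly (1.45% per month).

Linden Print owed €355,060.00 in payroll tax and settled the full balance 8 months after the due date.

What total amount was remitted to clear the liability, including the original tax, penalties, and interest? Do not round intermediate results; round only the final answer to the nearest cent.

Penalty (uncapped): 8 × 2% × €355,060.00 = €56,809.60; cap = 12.5% × €355,060.00 = €44,382.50 → penalty = €44,382.50
Interest: €355,060.00 × ((1 + 0.0145)^8 − 1) = €355,060.00 × 0.1220609… = €43,338.9266…
Total = €355,060.00 + €44,382.5000 + €43,338.9266… = €442,781.43

€442,781.43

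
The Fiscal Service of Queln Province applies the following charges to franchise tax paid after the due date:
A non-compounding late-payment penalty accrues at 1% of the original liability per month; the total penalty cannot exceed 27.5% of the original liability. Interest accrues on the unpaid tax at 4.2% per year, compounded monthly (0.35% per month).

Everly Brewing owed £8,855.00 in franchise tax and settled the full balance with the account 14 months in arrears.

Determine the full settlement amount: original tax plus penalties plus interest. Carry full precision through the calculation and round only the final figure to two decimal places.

Penalty: 14 × 1% × £8,855.00 = £1,239.70 (below the 27.5% cap of £2,435.13…)
Interest: £8,855.00 × ((1 + 0.0035)^14 − 1) = £8,855.00 × 0.0501305… = £443.9056…
Total = £8,855.00 + £1,239.7000 + £443.9056… = £10,538.61

£10,538.61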